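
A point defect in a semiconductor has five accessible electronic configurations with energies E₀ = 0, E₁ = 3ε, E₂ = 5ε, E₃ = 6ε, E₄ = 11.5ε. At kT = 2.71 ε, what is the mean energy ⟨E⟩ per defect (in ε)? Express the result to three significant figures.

1.61 ε

Eᵢ/kT = 0, 1.1070, 1.8450, 2.2140, 4.2435.
Z = Σ e^(−Eᵢ/kT) = e^(−0) + e^(−1.1070) + e^(−1.8450) + e^(−2.2140) + e^(−4.2435) = 1.0000 + 0.33055 + 0.15803 + 0.10926 + 0.014357 = 1.6122.
⟨E⟩ = Σ Eᵢ e^(−Eᵢ/kT) / Z = (0·1.0000 + 3·0.33055 + 5·0.15803 + 6·0.10926 + 11.5·0.014357) / 1.6122 = 1.61 ε.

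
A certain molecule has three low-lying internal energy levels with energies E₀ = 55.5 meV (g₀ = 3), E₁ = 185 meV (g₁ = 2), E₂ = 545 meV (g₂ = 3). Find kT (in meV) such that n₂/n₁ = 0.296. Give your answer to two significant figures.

n₂/n₁ = (g₂/g₁) exp[−(E₂−E₁)/kT] = 0.296.
⇒ (E₂−E₁)/kT = ln((3/2)/0.296) = ln(5.068) = 1.623.
kT = 360 meV / 1.623 = 220 meV.

220 meV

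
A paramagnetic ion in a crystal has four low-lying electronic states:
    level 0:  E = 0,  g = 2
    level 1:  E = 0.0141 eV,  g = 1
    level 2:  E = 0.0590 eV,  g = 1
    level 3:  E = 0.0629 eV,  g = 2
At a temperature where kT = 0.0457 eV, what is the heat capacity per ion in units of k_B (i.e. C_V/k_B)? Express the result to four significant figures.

Eᵢ/kT = 0, 0.308534, 1.29103, 1.37637.
Z = Σ gᵢe^(−Eᵢ/kT) = 2·e^(−0) + 1·e^(−0.308534) + 1·e^(−1.29103) + 2·e^(−1.37637) = 2.00000 + 0.734523 + 0.274987 + 0.504987 = 3.51450.
⟨E⟩ = 0.0166011 eV, ⟨E²⟩ = 0.000882400 eV².
C_V/k_B = (⟨E²⟩ − ⟨E⟩²)/(kT)² = (0.000882400 − 0.000275597)/0.00208849 = 0.2905.

0.2905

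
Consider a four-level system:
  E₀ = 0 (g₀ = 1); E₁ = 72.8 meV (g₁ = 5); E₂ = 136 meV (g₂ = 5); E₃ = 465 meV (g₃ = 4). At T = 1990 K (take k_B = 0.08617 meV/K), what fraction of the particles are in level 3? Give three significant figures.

k_BT = 0.08617 × 1990 K = 171.48 meV.
Eᵢ/kT = 0, 0.42454, 0.79310, 2.7117.
Z = Σ gᵢe^(−Eᵢ/kT) = 1·e^(−0) + 5·e^(−0.42454) + 5·e^(−0.79310) + 4·e^(−2.7117) = 1.0000 + 3.2704 + 2.2622 + 0.26570 = 6.7983.
P₃ = g₃ e^(−E₃/kT) / Z = 0.26570/6.7983 = 0.0391.

0.0391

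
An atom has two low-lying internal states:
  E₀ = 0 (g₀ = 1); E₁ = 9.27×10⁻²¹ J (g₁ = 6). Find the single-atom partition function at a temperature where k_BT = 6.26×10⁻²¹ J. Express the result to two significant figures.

Z = 2.4

Eᵢ/kT = 0, 1.481.
Z = Σ gᵢe^(−Eᵢ/kT) = 1·e^(−0) + 6·e^(−1.481) = 1.000 + 1.364 = 2.364.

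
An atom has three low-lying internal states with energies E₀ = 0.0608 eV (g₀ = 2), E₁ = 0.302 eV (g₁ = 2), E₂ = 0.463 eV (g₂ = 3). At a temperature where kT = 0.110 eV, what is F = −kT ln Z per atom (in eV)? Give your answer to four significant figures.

Eᵢ/kT = 0.552727, 2.74545, 4.20909.
Z = Σ gᵢe^(−Eᵢ/kT) = 2·e^(−0.552727) + 2·e^(−2.74545) + 3·e^(−4.20909) = 1.15076 + 0.128439 + 0.0445797 = 1.32378.
F = −kT ln Z = −0.110 × ln(1.32378) = −0.110 × 0.280491 = -0.03085 eV.

-0.03085 eV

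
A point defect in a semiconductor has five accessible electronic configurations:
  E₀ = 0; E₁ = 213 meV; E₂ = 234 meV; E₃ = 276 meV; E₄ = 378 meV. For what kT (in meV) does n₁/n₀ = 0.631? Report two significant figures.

n₁/n₀ = exp[−(E₁−E₀)/kT] = 0.631.
⇒ (E₁−E₀)/kT = ln(1/0.631) = ln(1.585) = 0.4606.
kT = 213 meV / 0.4606 = 460 meV.

460 meV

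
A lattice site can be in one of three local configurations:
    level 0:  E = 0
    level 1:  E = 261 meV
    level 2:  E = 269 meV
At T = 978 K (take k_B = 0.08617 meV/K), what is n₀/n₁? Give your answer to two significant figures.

22

k_BT = 0.08617 × 978 K = 84.27 meV.
n₀/n₁ = exp[−(E₀−E₁)/kT] = exp(−(-261 meV)/(84.27 meV)) = exp(3.097) = 22.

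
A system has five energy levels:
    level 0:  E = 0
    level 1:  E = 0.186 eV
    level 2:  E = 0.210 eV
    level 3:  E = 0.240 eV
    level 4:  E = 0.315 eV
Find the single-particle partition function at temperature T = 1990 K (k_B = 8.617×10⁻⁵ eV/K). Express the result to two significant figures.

Z = 2.0

k_BT = 8.617×10⁻⁵ × 1990 K = 0.1715 eV.
Eᵢ/kT = 0, 1.085, 1.224, 1.399, 1.837.
Z = Σ e^(−Eᵢ/kT) = e^(−0) + e^(−1.085) + e^(−1.224) + e^(−1.399) + e^(−1.837) = 1.000 + 0.3379 + 0.2941 + 0.2468 + 0.1593 = 2.038.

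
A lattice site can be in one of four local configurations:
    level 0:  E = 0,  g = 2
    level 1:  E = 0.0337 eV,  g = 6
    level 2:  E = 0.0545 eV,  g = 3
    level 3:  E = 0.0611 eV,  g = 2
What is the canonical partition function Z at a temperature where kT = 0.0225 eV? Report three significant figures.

Eᵢ/kT = 0, 1.4978, 2.4222, 2.7156.
Z = Σ gᵢe^(−Eᵢ/kT) = 2·e^(−0) + 6·e^(−1.4978) + 3·e^(−2.4222) + 2·e^(−2.7156) = 2.0000 + 1.3417 + 0.26618 + 0.13233 = 3.7402.

Z = 3.74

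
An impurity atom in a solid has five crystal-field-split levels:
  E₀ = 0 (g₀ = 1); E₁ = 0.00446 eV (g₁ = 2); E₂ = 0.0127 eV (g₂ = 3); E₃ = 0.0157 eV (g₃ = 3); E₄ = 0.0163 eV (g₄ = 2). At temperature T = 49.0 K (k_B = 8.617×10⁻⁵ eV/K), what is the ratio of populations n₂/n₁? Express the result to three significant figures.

0.213

k_BT = 8.617×10⁻⁵ × 49.0 K = 0.0042223 eV.
n₂/n₁ = (g₂/g₁) exp[−(E₂−E₁)/kT] = (3/2) × exp(−(0.00824 eV)/(0.0042223 eV)) = (3/2) × exp(-1.9515) = 0.213.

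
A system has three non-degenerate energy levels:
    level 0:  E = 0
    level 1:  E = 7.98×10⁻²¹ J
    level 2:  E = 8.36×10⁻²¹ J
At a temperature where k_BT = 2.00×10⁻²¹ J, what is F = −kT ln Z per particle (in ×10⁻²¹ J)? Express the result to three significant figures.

Eᵢ/kT = 0, 3.9900, 4.1800.
Z = Σ e^(−Eᵢ/kT) = e^(−0) + e^(−3.9900) + e^(−4.1800) = 1.0000 + 0.018500 + 0.015299 = 1.0338.
F = −kT ln Z = −2.00 × ln(1.0338) = −2.00 × 0.033241 = -0.0665 ×10⁻²¹ J.

-0.0665 ×10⁻²¹ J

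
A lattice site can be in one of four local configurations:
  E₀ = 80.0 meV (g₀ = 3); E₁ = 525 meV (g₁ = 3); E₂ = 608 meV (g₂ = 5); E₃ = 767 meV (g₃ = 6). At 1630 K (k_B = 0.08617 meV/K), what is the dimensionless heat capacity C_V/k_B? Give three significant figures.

k_BT = 0.08617 × 1630 K = 140.46 meV.
Eᵢ/kT = 0.56956, 3.7377, 4.3286, 5.4606.
Z = Σ gᵢe^(−Eᵢ/kT) = 3·e^(−0.56956) + 3·e^(−3.7377) + 5·e^(−4.3286) + 6·e^(−5.4606) = 1.6973 + 0.071426 + 0.065930 + 0.025506 = 1.8602.
⟨E⟩ = 125.22 meV, ⟨E²⟩ = 37591 meV².
C_V/k_B = (⟨E²⟩ − ⟨E⟩²)/(kT)² = (37591 − 15680)/19729 = 1.11.

1.11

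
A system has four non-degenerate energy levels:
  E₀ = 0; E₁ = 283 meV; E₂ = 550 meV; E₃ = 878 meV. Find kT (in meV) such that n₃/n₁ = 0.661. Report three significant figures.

n₃/n₁ = exp[−(E₃−E₁)/kT] = 0.661.
⇒ (E₃−E₁)/kT = ln(1/0.661) = ln(1.5129) = 0.41403.
kT = 595 meV / 0.41403 = 1440 meV.

1440 meV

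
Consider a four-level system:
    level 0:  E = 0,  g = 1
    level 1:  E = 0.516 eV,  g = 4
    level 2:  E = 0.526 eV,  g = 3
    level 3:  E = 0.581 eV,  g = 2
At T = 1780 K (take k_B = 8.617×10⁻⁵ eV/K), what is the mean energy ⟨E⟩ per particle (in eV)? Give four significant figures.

k_BT = 8.617×10⁻⁵ × 1780 K = 0.153383 eV.
Eᵢ/kT = 0, 3.36413, 3.42932, 3.78790.
Z = Σ gᵢe^(−Eᵢ/kT) = 1·e^(−0) + 4·e^(−3.36413) + 3·e^(−3.42932) + 2·e^(−3.78790) = 1.00000 + 0.138368 + 0.0972269 + 0.0452862 = 1.28088.
⟨E⟩ = Σ Eᵢ gᵢe^(−Eᵢ/kT) / Z = (0·1.00000 + 0.516·0.138368 + 0.526·0.0972269 + 0.581·0.0452862) / 1.28088 = 0.1162 eV.

0.1162 eV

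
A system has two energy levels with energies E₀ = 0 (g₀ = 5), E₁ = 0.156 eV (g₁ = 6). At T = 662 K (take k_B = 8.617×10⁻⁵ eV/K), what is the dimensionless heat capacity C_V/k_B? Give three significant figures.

k_BT = 8.617×10⁻⁵ × 662 K = 0.057045 eV.
Eᵢ/kT = 0, 2.7347.
Z = Σ gᵢe^(−Eᵢ/kT) = 5·e^(−0) + 6·e^(−2.7347) = 5.0000 + 0.38948 = 5.3895.
⟨E⟩ = 0.011274 eV, ⟨E²⟩ = 0.0017587 eV².
C_V/k_B = (⟨E²⟩ − ⟨E⟩²)/(kT)² = (0.0017587 − 0.00012710)/0.0032541 = 0.501.

0.501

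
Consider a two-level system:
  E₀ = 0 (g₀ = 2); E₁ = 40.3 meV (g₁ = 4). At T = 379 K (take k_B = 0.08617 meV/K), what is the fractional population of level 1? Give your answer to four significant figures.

k_BT = 0.08617 × 379 K = 32.6584 meV.
Eᵢ/kT = 0, 1.23399.
Z = Σ gᵢe^(−Eᵢ/kT) = 2·e^(−0) + 4·e^(−1.23399) = 2.00000 + 1.16451 = 3.16451.
P₁ = g₁ e^(−E₁/kT) / Z = 1.16451/3.16451 = 0.3680.

0.3680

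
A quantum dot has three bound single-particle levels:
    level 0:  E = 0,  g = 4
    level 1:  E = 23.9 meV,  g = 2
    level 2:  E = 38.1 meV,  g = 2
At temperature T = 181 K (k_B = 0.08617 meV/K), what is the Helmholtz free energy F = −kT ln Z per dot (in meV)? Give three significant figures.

k_BT = 0.08617 × 181 K = 15.597 meV.
Eᵢ/kT = 0, 1.5323, 2.4428.
Z = Σ gᵢe^(−Eᵢ/kT) = 4·e^(−0) + 2·e^(−1.5323) + 2·e^(−2.4428) = 4.0000 + 0.43208 + 0.17383 = 4.6059.
F = −kT ln Z = −15.597 × ln(4.6059) = −15.597 × 1.5273 = -23.8 meV.

-23.8 meV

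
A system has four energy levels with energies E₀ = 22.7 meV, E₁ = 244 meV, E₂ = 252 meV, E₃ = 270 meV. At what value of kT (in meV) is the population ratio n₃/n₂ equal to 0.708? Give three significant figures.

n₃/n₂ = exp[−(E₃−E₂)/kT] = 0.708.
⇒ (E₃−E₂)/kT = ln(1/0.708) = ln(1.4124) = 0.34529.
kT = 18 meV / 0.34529 = 52.1 meV.

52.1 meV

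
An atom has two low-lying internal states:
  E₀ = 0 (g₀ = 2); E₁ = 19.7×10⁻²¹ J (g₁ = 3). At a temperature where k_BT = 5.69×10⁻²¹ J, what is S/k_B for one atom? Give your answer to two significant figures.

0.89

Eᵢ/kT = 0, 3.462.
Z = Σ gᵢe^(−Eᵢ/kT) = 2·e^(−0) + 3·e^(−3.462) = 2.000 + 0.09410 = 2.094.
⟨E⟩ = Σ EᵢPᵢ = 0.8853 ×10⁻²¹ J.
S/k_B = ln Z + ⟨E⟩/kT = ln(2.094) + 0.8853/5.69 = 0.7391 + 0.1556 = 0.89.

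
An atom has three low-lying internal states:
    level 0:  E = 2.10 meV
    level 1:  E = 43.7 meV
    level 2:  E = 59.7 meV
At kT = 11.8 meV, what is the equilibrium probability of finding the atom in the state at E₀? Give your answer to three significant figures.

Eᵢ/kT = 0.17797, 3.7034, 5.0593.
Z = Σ e^(−Eᵢ/kT) = e^(−0.17797) + e^(−3.7034) + e^(−5.0593) = 0.83697 + 0.024640 + 0.0063500 = 0.86796.
P₀ = e^(−E₀/kT) / Z = 0.83697/0.86796 = 0.964.

0.964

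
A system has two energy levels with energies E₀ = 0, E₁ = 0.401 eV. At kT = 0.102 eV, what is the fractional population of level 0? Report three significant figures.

0.981

Eᵢ/kT = 0, 3.9314.
Z = Σ e^(−Eᵢ/kT) = e^(−0) + e^(−3.9314) = 1.0000 + 0.019616 = 1.0196.
P₀ = e^(−E₀/kT) / Z = 1.0000/1.0196 = 0.981.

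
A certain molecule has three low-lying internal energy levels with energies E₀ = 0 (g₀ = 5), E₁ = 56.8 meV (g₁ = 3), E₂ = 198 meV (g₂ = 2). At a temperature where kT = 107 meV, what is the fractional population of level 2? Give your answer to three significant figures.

0.0444

Eᵢ/kT = 0, 0.53084, 1.8505.
Z = Σ gᵢe^(−Eᵢ/kT) = 5·e^(−0) + 3·e^(−0.53084) + 2·e^(−1.8505) = 5.0000 + 1.7643 + 0.31432 = 7.0786.
P₂ = g₂ e^(−E₂/kT) / Z = 0.31432/7.0786 = 0.0444.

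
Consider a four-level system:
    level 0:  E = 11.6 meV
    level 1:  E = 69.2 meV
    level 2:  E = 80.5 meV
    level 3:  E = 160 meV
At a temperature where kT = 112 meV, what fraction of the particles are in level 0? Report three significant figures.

0.416

Eᵢ/kT = 0.10357, 0.61786, 0.71875, 1.4286.
Z = Σ e^(−Eᵢ/kT) = e^(−0.10357) + e^(−0.61786) + e^(−0.71875) + e^(−1.4286) = 0.90161 + 0.53910 + 0.48736 + 0.23964 = 2.1677.
P₀ = e^(−E₀/kT) / Z = 0.90161/2.1677 = 0.416.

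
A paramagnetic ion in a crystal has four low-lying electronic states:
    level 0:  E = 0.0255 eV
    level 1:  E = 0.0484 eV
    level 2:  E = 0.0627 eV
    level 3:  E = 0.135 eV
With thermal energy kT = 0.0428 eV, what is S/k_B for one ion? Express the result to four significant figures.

1.154

Eᵢ/kT = 0.595794, 1.13084, 1.46495, 3.15421.
Z = Σ e^(−Eᵢ/kT) = e^(−0.595794) + e^(−1.13084) + e^(−1.46495) + e^(−3.15421) = 0.551125 + 0.322762 + 0.231090 + 0.0426721 = 1.14765.
⟨E⟩ = Σ EᵢPᵢ = 0.0435023 eV.
S/k_B = ln Z + ⟨E⟩/kT = ln(1.14765) + 0.0435023/0.0428 = 0.137716 + 1.01641 = 1.154.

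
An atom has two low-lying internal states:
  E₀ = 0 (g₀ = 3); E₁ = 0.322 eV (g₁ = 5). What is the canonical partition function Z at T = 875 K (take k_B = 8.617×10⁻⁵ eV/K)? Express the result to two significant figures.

Z = 3.1

k_BT = 8.617×10⁻⁵ × 875 K = 0.07540 eV.
Eᵢ/kT = 0, 4.271.
Z = Σ gᵢe^(−Eᵢ/kT) = 3·e^(−0) + 5·e^(−4.271) = 3.000 + 0.06984 = 3.070.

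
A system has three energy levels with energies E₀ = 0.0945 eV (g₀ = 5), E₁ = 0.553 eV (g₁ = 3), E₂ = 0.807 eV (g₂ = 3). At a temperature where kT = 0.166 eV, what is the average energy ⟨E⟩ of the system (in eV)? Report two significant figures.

0.12 eV

Eᵢ/kT = 0.5693, 3.331, 4.861.
Z = Σ gᵢe^(−Eᵢ/kT) = 5·e^(−0.5693) + 3·e^(−3.331) + 3·e^(−4.861) = 2.830 + 0.1073 + 0.02323 = 2.961.
⟨E⟩ = Σ Eᵢ gᵢe^(−Eᵢ/kT) / Z = (0.0945·2.830 + 0.553·0.1073 + 0.807·0.02323) / 2.961 = 0.12 eV.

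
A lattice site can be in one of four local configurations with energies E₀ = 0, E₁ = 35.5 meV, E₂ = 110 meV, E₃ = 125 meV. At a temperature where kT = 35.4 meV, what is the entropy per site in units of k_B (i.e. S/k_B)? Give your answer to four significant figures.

Eᵢ/kT = 0, 1.00282, 3.10734, 3.53107.
Z = Σ e^(−Eᵢ/kT) = e^(−0) + e^(−1.00282) + e^(−3.10734) + e^(−3.53107) = 1.00000 + 0.366843 + 0.0447198 + 0.0292736 = 1.44084.
⟨E⟩ = Σ EᵢPᵢ = 14.9922 meV.
S/k_B = ln Z + ⟨E⟩/kT = ln(1.44084) + 14.9922/35.4 = 0.365226 + 0.423508 = 0.7887.

0.7887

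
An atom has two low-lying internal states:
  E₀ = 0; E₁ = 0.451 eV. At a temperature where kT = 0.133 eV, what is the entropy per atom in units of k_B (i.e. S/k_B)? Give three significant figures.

Eᵢ/kT = 0, 3.3910.
Z = Σ e^(−Eᵢ/kT) = e^(−0) + e^(−3.3910) = 1.0000 + 0.033675 = 1.0337.
⟨E⟩ = Σ EᵢPᵢ = 0.014692 eV.
S/k_B = ln Z + ⟨E⟩/kT = ln(1.0337) + 0.014692/0.133 = 0.033145 + 0.11047 = 0.144.

0.144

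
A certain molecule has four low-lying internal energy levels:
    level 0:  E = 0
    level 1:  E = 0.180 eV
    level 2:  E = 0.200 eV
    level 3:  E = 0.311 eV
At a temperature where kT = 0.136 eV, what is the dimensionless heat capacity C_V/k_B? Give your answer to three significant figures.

Eᵢ/kT = 0, 1.3235, 1.4706, 2.2868.
Z = Σ e^(−Eᵢ/kT) = e^(−0) + e^(−1.3235) + e^(−1.4706) + e^(−2.2868) = 1.0000 + 0.26620 + 0.22979 + 0.10159 = 1.5976.
⟨E⟩ = 0.078536 eV, ⟨E²⟩ = 0.017302 eV².
C_V/k_B = (⟨E²⟩ − ⟨E⟩²)/(kT)² = (0.017302 − 0.0061679)/0.018496 = 0.602.

0.602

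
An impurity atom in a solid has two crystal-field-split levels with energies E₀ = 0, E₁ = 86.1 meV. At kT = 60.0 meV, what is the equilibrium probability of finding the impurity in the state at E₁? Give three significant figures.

Eᵢ/kT = 0, 1.4350.
Z = Σ e^(−Eᵢ/kT) = e^(−0) + e^(−1.4350) = 1.0000 + 0.23812 = 1.2381.
P₁ = e^(−E₁/kT) / Z = 0.23812/1.2381 = 0.192.

0.192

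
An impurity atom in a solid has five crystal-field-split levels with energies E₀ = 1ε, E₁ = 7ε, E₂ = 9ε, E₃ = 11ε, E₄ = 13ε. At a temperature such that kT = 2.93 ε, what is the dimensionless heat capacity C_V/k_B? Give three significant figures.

Eᵢ/kT = 0.34130, 2.3891, 3.0717, 3.7543, 4.4369.
Z = Σ e^(−Eᵢ/kT) = e^(−0.34130) + e^(−2.3891) + e^(−3.0717) + e^(−3.7543) + e^(−4.4369) = 0.71085 + 0.091712 + 0.046342 + 0.023417 + 0.011833 = 0.88415.
⟨E⟩ = 2.4671 ε, ⟨E²⟩ = 15.599 ε².
C_V/k_B = (⟨E²⟩ − ⟨E⟩²)/(kT)² = (15.599 − 6.0866)/8.5849 = 1.11.

1.11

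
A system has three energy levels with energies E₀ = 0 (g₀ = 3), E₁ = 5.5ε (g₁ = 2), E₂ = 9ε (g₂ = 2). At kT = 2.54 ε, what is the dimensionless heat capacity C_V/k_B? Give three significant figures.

0.503

Eᵢ/kT = 0, 2.1654, 3.5433.
Z = Σ gᵢe^(−Eᵢ/kT) = 3·e^(−0) + 2·e^(−2.1654) + 2·e^(−3.5433) = 3.0000 + 0.22941 + 0.057835 = 3.2872.
⟨E⟩ = 0.54218 ε, ⟨E²⟩ = 3.5362 ε².
C_V/k_B = (⟨E²⟩ − ⟨E⟩²)/(kT)² = (3.5362 − 0.29396)/6.4516 = 0.503.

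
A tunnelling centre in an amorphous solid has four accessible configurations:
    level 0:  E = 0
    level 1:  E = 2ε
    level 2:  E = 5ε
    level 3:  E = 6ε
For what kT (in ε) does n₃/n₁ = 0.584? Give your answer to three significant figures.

7.44 ε

n₃/n₁ = exp[−(E₃−E₁)/kT] = 0.584.
⇒ (E₃−E₁)/kT = ln(1/0.584) = ln(1.7123) = 0.53784.
kT = 4ε / 0.53784 = 7.44 ε.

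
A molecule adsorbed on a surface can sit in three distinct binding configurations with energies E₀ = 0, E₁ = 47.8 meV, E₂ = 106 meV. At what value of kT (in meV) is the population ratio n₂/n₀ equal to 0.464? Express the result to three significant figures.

n₂/n₀ = exp[−(E₂−E₀)/kT] = 0.464.
⇒ (E₂−E₀)/kT = ln(1/0.464) = ln(2.1552) = 0.76788.
kT = 106 meV / 0.76788 = 138 meV.

138 meV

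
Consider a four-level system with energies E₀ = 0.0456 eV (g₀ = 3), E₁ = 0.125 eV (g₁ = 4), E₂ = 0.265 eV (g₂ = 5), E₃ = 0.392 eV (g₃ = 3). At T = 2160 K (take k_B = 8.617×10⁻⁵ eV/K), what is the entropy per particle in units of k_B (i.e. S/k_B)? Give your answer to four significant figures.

k_BT = 8.617×10⁻⁵ × 2160 K = 0.186127 eV.
Eᵢ/kT = 0.244994, 0.671584, 1.42376, 2.10609.
Z = Σ gᵢe^(−Eᵢ/kT) = 3·e^(−0.244994) + 4·e^(−0.671584) + 5·e^(−1.42376) + 3·e^(−2.10609) = 2.34813 + 2.04359 + 1.20403 + 0.365139 = 5.96089.
⟨E⟩ = Σ EᵢPᵢ = 0.138356 eV.
S/k_B = ln Z + ⟨E⟩/kT = ln(5.96089) + 0.138356/0.186127 = 1.78522 + 0.743342 = 2.529.

2.529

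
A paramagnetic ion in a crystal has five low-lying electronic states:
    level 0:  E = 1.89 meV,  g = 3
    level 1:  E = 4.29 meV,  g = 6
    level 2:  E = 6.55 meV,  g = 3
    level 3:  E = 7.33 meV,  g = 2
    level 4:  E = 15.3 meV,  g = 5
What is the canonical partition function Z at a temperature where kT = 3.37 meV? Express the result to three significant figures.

Z = 4.10

Eᵢ/kT = 0.56083, 1.2730, 1.9436, 2.1751, 4.5401.
Z = Σ gᵢe^(−Eᵢ/kT) = 3·e^(−0.56083) + 6·e^(−1.2730) + 3·e^(−1.9436) + 2·e^(−2.1751) + 5·e^(−4.5401) = 1.7122 + 1.6799 + 0.42956 + 0.22719 + 0.053362 = 4.1022.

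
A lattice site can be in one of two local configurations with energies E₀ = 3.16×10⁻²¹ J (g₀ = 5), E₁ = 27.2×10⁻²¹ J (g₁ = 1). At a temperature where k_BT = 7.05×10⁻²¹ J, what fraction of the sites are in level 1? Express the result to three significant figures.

0.00657

Eᵢ/kT = 0.44823, 3.8582.
Z = Σ gᵢe^(−Eᵢ/kT) = 5·e^(−0.44823) + 1·e^(−3.8582) = 3.1938 + 0.021106 = 3.2149.
P₁ = g₁ e^(−E₁/kT) / Z = 0.021106/3.2149 = 0.00657.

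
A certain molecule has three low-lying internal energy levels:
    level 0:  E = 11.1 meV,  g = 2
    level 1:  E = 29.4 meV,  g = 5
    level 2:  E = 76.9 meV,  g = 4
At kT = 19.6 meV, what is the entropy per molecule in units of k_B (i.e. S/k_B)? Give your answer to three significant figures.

1.97

Eᵢ/kT = 0.56633, 1.5000, 3.9235.
Z = Σ gᵢe^(−Eᵢ/kT) = 2·e^(−0.56633) + 5·e^(−1.5000) + 4·e^(−3.9235) = 1.1352 + 1.1157 + 0.079087 = 2.3300.
⟨E⟩ = Σ EᵢPᵢ = 22.096 meV.
S/k_B = ln Z + ⟨E⟩/kT = ln(2.3300) + 22.096/19.6 = 0.84587 + 1.1273 = 1.97.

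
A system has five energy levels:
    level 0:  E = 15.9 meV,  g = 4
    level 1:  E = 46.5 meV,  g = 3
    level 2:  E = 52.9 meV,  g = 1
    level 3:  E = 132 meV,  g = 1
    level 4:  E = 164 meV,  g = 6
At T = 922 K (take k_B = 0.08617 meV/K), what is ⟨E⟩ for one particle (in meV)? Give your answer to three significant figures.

47.9 meV

k_BT = 0.08617 × 922 K = 79.449 meV.
Eᵢ/kT = 0.20013, 0.58528, 0.66584, 1.6614, 2.0642.
Z = Σ gᵢe^(−Eᵢ/kT) = 4·e^(−0.20013) + 3·e^(−0.58528) + 1·e^(−0.66584) + 1·e^(−1.6614) + 6·e^(−2.0642) = 3.2745 + 1.6708 + 0.51384 + 0.18987 + 0.76152 = 6.4105.
⟨E⟩ = Σ Eᵢ gᵢe^(−Eᵢ/kT) / Z = (15.9·3.2745 + 46.5·1.6708 + 52.9·0.51384 + 132·0.18987 + 164·0.76152) / 6.4105 = 47.9 meV.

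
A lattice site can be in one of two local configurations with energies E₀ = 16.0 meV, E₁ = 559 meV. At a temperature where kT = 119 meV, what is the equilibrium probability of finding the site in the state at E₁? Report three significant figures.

0.0103

Eᵢ/kT = 0.13445, 4.6975.
Z = Σ e^(−Eᵢ/kT) = e^(−0.13445) + e^(−4.6975) = 0.87420 + 0.0091180 = 0.88332.
P₁ = e^(−E₁/kT) / Z = 0.0091180/0.88332 = 0.0103.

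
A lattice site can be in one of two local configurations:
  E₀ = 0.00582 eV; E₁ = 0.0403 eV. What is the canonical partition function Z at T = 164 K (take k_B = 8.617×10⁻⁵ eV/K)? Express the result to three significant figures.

k_BT = 8.617×10⁻⁵ × 164 K = 0.014132 eV.
Eᵢ/kT = 0.41183, 2.8517.
Z = Σ e^(−Eᵢ/kT) = e^(−0.41183) + e^(−2.8517) = 0.66244 + 0.057746 = 0.72019.

Z = 0.720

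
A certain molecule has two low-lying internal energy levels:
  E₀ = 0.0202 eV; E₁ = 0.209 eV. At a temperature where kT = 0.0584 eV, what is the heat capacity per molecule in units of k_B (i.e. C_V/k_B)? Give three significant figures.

Eᵢ/kT = 0.34589, 3.5788.
Z = Σ e^(−Eᵢ/kT) = e^(−0.34589) + e^(−3.5788) = 0.70759 + 0.027909 = 0.73550.
⟨E⟩ = 0.027364 eV, ⟨E²⟩ = 0.0020501 eV².
C_V/k_B = (⟨E²⟩ − ⟨E⟩²)/(kT)² = (0.0020501 − 0.00074879)/0.0034106 = 0.382.

0.382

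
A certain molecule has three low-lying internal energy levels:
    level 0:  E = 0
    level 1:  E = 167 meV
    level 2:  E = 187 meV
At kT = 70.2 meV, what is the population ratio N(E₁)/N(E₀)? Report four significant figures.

0.09265

n₁/n₀ = exp[−(E₁−E₀)/kT] = exp(−(167 meV)/(70.2 meV)) = exp(-2.37892) = 0.09265.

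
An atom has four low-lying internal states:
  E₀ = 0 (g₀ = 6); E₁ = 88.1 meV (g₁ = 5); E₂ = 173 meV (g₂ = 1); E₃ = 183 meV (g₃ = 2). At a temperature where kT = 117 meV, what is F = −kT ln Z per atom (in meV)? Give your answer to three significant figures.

-257 meV

Eᵢ/kT = 0, 0.75299, 1.4786, 1.5641.
Z = Σ gᵢe^(−Eᵢ/kT) = 6·e^(−0) + 5·e^(−0.75299) + 1·e^(−1.4786) + 2·e^(−1.5641) = 6.0000 + 2.3548 + 0.22796 + 0.41855 = 9.0013.
F = −kT ln Z = −117 × ln(9.0013) = −117 × 2.1974 = -257 meV.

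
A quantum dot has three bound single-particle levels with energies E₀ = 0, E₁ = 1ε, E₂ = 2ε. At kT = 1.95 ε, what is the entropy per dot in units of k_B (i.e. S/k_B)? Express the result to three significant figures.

1.02

Eᵢ/kT = 0, 0.51282, 1.0256.
Z = Σ e^(−Eᵢ/kT) = e^(−0) + e^(−0.51282) + e^(−1.0256) = 1.0000 + 0.59880 + 0.35858 = 1.9574.
⟨E⟩ = Σ EᵢPᵢ = 0.67230 ε.
S/k_B = ln Z + ⟨E⟩/kT = ln(1.9574) + 0.67230/1.95 = 0.67162 + 0.34477 = 1.02.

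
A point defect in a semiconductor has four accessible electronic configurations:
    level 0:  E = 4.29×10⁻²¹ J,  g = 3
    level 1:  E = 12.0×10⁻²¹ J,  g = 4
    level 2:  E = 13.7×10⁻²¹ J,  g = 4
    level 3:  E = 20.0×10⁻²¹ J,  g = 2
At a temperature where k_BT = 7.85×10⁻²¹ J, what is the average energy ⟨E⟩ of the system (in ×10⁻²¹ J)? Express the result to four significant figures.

8.834 ×10⁻²¹ J

Eᵢ/kT = 0.546497, 1.52866, 1.74522, 2.54777.
Z = Σ gᵢe^(−Eᵢ/kT) = 3·e^(−0.546497) + 4·e^(−1.52866) + 4·e^(−1.74522) + 2·e^(−2.54777) = 1.73692 + 0.867304 + 0.698426 + 0.156512 = 3.45916.
⟨E⟩ = Σ Eᵢ gᵢe^(−Eᵢ/kT) / Z = (4.29·1.73692 + 12.0·0.867304 + 13.7·0.698426 + 20.0·0.156512) / 3.45916 = 8.834 ×10⁻²¹ J.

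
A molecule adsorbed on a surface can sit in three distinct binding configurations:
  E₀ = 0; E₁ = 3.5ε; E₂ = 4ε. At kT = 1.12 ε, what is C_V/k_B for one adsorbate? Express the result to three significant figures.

Eᵢ/kT = 0, 3.1250, 3.5714.
Z = Σ e^(−Eᵢ/kT) = e^(−0) + e^(−3.1250) + e^(−3.5714) = 1.0000 + 0.043937 + 0.028116 = 1.0721.
⟨E⟩ = 0.24834 ε, ⟨E²⟩ = 0.92163 ε².
C_V/k_B = (⟨E²⟩ − ⟨E⟩²)/(kT)² = (0.92163 − 0.061673)/1.2544 = 0.686.

0.686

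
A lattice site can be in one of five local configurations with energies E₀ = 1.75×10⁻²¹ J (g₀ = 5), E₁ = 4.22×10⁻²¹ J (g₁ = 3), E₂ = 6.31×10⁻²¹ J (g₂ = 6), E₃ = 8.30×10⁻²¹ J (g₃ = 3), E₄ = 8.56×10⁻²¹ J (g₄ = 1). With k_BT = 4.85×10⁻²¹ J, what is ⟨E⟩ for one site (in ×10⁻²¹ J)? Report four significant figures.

Eᵢ/kT = 0.360825, 0.870103, 1.30103, 1.71134, 1.76495.
Z = Σ gᵢe^(−Eᵢ/kT) = 5·e^(−0.360825) + 3·e^(−0.870103) + 6·e^(−1.30103) + 3·e^(−1.71134) + 1·e^(−1.76495) = 3.48550 + 1.25673 + 1.63351 + 0.541871 + 0.171195 = 7.08881.
⟨E⟩ = Σ Eᵢ gᵢe^(−Eᵢ/kT) / Z = (1.75·3.48550 + 4.22·1.25673 + 6.31·1.63351 + 8.30·0.541871 + 8.56·0.171195) / 7.08881 = 3.904 ×10⁻²¹ J.

3.904 ×10⁻²¹ J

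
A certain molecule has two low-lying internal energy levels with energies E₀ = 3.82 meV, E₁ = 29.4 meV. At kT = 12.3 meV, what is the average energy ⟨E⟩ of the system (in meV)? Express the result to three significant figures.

6.66 meV

Eᵢ/kT = 0.31057, 2.3902.
Z = Σ e^(−Eᵢ/kT) = e^(−0.31057) + e^(−2.3902) = 0.73303 + 0.091611 = 0.82464.
⟨E⟩ = Σ Eᵢ e^(−Eᵢ/kT) / Z = (3.82·0.73303 + 29.4·0.091611) / 0.82464 = 6.66 meV.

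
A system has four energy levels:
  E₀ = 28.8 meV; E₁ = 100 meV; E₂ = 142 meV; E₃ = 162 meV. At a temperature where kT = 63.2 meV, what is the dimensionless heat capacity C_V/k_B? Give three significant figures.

0.596

Eᵢ/kT = 0.45570, 1.5823, 2.2468, 2.5633.
Z = Σ e^(−Eᵢ/kT) = e^(−0.45570) + e^(−1.5823) + e^(−2.2468) + e^(−2.5633) = 0.63400 + 0.20550 + 0.10574 + 0.077050 = 1.0223.
⟨E⟩ = 64.860 meV, ⟨E²⟩ = 6588.2 meV².
C_V/k_B = (⟨E²⟩ − ⟨E⟩²)/(kT)² = (6588.2 − 4206.8)/3994.2 = 0.596.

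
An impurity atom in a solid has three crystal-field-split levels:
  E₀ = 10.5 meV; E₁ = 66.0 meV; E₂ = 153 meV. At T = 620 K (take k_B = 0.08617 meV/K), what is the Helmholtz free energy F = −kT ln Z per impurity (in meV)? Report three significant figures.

k_BT = 0.08617 × 620 K = 53.425 meV.
Eᵢ/kT = 0.19654, 1.2354, 2.8638.
Z = Σ e^(−Eᵢ/kT) = e^(−0.19654) + e^(−1.2354) + e^(−2.8638) = 0.82157 + 0.29072 + 0.057052 = 1.1693.
F = −kT ln Z = −53.425 × ln(1.1693) = −53.425 × 0.15641 = -8.36 meV.

-8.36 meV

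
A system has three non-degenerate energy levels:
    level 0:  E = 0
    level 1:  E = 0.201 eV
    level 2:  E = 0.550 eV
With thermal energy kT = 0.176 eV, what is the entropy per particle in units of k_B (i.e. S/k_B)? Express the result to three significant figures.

0.678

Eᵢ/kT = 0, 1.1420, 3.1250.
Z = Σ e^(−Eᵢ/kT) = e^(−0) + e^(−1.1420) + e^(−3.1250) = 1.0000 + 0.31918 + 0.043937 = 1.3631.
⟨E⟩ = Σ EᵢPᵢ = 0.064794 eV.
S/k_B = ln Z + ⟨E⟩/kT = ln(1.3631) + 0.064794/0.176 = 0.30976 + 0.36815 = 0.678.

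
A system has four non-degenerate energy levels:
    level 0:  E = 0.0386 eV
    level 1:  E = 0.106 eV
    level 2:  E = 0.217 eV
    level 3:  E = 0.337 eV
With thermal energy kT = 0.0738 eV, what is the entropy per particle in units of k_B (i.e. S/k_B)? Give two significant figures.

0.84

Eᵢ/kT = 0.5230, 1.436, 2.940, 4.566.
Z = Σ e^(−Eᵢ/kT) = e^(−0.5230) + e^(−1.436) + e^(−2.940) + e^(−4.566) = 0.5927 + 0.2379 + 0.05287 + 0.01040 = 0.8939.
⟨E⟩ = Σ EᵢPᵢ = 0.07056 eV.
S/k_B = ln Z + ⟨E⟩/kT = ln(0.8939) + 0.07056/0.0738 = -0.1122 + 0.9561 = 0.84.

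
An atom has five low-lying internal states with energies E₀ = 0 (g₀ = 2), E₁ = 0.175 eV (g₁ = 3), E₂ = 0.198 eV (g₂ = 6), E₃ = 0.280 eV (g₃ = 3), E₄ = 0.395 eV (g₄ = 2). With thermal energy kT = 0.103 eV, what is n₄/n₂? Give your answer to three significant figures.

n₄/n₂ = (g₄/g₂) exp[−(E₄−E₂)/kT] = (2/6) × exp(−(0.197 eV)/(0.103 eV)) = (2/6) × exp(-1.9126) = 0.0492.

0.0492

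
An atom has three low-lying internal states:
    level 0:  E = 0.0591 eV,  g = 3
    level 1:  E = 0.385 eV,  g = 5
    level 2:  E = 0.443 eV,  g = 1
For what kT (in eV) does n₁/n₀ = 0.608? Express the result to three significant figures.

0.323 eV

n₁/n₀ = (g₁/g₀) exp[−(E₁−E₀)/kT] = 0.608.
⇒ (E₁−E₀)/kT = ln((5/3)/0.608) = ln(2.7412) = 1.0084.
kT = 0.3259 eV / 1.0084 = 0.323 eV.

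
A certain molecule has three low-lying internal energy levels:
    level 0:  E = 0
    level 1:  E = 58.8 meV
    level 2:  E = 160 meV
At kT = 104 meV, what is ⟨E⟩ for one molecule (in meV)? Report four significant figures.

38.01 meV

Eᵢ/kT = 0, 0.565385, 1.53846.
Z = Σ e^(−Eᵢ/kT) = e^(−0) + e^(−0.565385) + e^(−1.53846) = 1.00000 + 0.568141 + 0.214712 = 1.78285.
⟨E⟩ = Σ Eᵢ e^(−Eᵢ/kT) / Z = (0·1.00000 + 58.8·0.568141 + 160·0.214712) / 1.78285 = 38.01 meV.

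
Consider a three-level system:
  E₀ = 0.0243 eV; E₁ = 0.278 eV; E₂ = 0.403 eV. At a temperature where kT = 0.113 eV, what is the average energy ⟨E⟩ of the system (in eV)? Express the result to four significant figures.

0.05948 eV

Eᵢ/kT = 0.215044, 2.46018, 3.56637.
Z = Σ e^(−Eᵢ/kT) = e^(−0.215044) + e^(−2.46018) + e^(−3.56637) = 0.806506 + 0.0854196 + 0.0282582 = 0.920184.
⟨E⟩ = Σ Eᵢ e^(−Eᵢ/kT) / Z = (0.0243·0.806506 + 0.278·0.0854196 + 0.403·0.0282582) / 0.920184 = 0.05948 eV.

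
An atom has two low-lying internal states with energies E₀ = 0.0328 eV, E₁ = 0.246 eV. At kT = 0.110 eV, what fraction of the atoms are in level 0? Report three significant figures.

0.874

Eᵢ/kT = 0.29818, 2.2364.
Z = Σ e^(−Eᵢ/kT) = e^(−0.29818) + e^(−2.2364) = 0.74217 + 0.10684 = 0.84901.
P₀ = e^(−E₀/kT) / Z = 0.74217/0.84901 = 0.874.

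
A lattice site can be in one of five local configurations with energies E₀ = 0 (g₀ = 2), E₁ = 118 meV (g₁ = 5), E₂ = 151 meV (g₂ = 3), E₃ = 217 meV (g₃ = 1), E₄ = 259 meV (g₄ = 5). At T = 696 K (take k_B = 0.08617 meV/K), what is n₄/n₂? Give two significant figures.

0.28

k_BT = 0.08617 × 696 K = 59.97 meV.
n₄/n₂ = (g₄/g₂) exp[−(E₄−E₂)/kT] = (5/3) × exp(−(108 meV)/(59.97 meV)) = (5/3) × exp(-1.801) = 0.28.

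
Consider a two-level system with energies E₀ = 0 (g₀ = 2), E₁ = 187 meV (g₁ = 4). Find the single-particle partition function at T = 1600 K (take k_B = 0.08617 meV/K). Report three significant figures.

k_BT = 0.08617 × 1600 K = 137.87 meV.
Eᵢ/kT = 0, 1.3564.
Z = Σ gᵢe^(−Eᵢ/kT) = 2·e^(−0) + 4·e^(−1.3564) = 2.0000 + 1.0303 = 3.0303.

Z = 3.03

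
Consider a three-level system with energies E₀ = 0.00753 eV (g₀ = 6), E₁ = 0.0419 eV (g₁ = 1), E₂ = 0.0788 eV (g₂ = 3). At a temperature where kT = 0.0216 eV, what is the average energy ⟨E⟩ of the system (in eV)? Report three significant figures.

Eᵢ/kT = 0.34861, 1.9398, 3.6481.
Z = Σ gᵢe^(−Eᵢ/kT) = 6·e^(−0.34861) + 1·e^(−1.9398) + 3·e^(−3.6481) = 4.2340 + 0.14373 + 0.078122 = 4.4559.
⟨E⟩ = Σ Eᵢ gᵢe^(−Eᵢ/kT) / Z = (0.00753·4.2340 + 0.0419·0.14373 + 0.0788·0.078122) / 4.4559 = 0.00989 eV.

0.00989 eV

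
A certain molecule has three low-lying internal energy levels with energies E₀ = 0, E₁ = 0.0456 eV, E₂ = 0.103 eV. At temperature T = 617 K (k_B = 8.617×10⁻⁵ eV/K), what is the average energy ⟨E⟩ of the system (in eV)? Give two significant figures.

k_BT = 8.617×10⁻⁵ × 617 K = 0.05317 eV.
Eᵢ/kT = 0, 0.8576, 1.937.
Z = Σ e^(−Eᵢ/kT) = e^(−0) + e^(−0.8576) + e^(−1.937) = 1.000 + 0.4242 + 0.1441 = 1.568.
⟨E⟩ = Σ Eᵢ e^(−Eᵢ/kT) / Z = (0·1.000 + 0.0456·0.4242 + 0.103·0.1441) / 1.568 = 0.022 eV.

0.022 eV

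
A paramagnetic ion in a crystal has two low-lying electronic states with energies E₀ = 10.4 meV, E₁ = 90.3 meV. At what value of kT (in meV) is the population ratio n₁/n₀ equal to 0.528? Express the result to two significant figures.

130 meV

n₁/n₀ = exp[−(E₁−E₀)/kT] = 0.528.
⇒ (E₁−E₀)/kT = ln(1/0.528) = ln(1.894) = 0.6387.
kT = 79.9 meV / 0.6387 = 130 meV.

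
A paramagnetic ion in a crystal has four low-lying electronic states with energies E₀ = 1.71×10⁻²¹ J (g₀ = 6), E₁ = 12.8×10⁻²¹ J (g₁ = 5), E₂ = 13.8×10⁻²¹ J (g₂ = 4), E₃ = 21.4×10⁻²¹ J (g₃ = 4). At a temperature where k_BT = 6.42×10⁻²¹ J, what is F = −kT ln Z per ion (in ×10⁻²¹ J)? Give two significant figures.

Eᵢ/kT = 0.2664, 1.994, 2.150, 3.333.
Z = Σ gᵢe^(−Eᵢ/kT) = 6·e^(−0.2664) + 5·e^(−1.994) + 4·e^(−2.150) + 4·e^(−3.333) = 4.597 + 0.6807 + 0.4659 + 0.1427 = 5.886.
F = −kT ln Z = −6.42 × ln(5.886) = −6.42 × 1.773 = -11 ×10⁻²¹ J.

-11 ×10⁻²¹ J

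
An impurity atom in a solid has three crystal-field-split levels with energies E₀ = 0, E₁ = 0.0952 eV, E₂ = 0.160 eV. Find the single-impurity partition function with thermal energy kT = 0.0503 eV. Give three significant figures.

Eᵢ/kT = 0, 1.8926, 3.1809.
Z = Σ e^(−Eᵢ/kT) = e^(−0) + e^(−1.8926) + e^(−3.1809) = 1.0000 + 0.15068 + 0.041548 = 1.1922.

Z = 1.19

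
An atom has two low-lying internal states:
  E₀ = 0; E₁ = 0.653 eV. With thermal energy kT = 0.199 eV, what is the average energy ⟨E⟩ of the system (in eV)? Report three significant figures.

0.0236 eV

Eᵢ/kT = 0, 3.2814.
Z = Σ e^(−Eᵢ/kT) = e^(−0) + e^(−3.2814) = 1.0000 + 0.037576 = 1.0376.
⟨E⟩ = Σ Eᵢ e^(−Eᵢ/kT) / Z = (0·1.0000 + 0.653·0.037576) / 1.0376 = 0.0236 eV.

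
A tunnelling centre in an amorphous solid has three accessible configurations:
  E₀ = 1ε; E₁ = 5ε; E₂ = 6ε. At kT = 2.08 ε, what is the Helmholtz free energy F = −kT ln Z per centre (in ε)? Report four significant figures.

0.5584 ε

Eᵢ/kT = 0.480769, 2.40385, 2.88462.
Z = Σ e^(−Eᵢ/kT) = e^(−0.480769) + e^(−2.40385) + e^(−2.88462) = 0.618308 + 0.0903694 + 0.0558760 = 0.764553.
F = −kT ln Z = −2.08 × ln(0.764553) = −2.08 × -0.268464 = 0.5584 ε.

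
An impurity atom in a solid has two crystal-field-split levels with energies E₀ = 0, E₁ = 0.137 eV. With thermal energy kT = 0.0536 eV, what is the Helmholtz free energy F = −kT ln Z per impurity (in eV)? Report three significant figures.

Eᵢ/kT = 0, 2.5560.
Z = Σ e^(−Eᵢ/kT) = e^(−0) + e^(−2.5560) = 1.0000 + 0.077615 = 1.0776.
F = −kT ln Z = −0.0536 × ln(1.0776) = −0.0536 × 0.074736 = -0.00401 eV.

-0.00401 eV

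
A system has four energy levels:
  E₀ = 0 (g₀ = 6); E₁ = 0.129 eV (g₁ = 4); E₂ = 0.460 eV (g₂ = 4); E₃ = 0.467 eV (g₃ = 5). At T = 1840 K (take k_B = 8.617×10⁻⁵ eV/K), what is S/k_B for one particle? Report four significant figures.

k_BT = 8.617×10⁻⁵ × 1840 K = 0.158553 eV.
Eᵢ/kT = 0, 0.813608, 2.90124, 2.94539.
Z = Σ gᵢe^(−Eᵢ/kT) = 6·e^(−0) + 4·e^(−0.813608) + 4·e^(−2.90124) + 5·e^(−2.94539) = 6.00000 + 1.77302 + 0.219820 + 0.262908 = 8.25575.
⟨E⟩ = Σ EᵢPᵢ = 0.0548242 eV.
S/k_B = ln Z + ⟨E⟩/kT = ln(8.25575) + 0.0548242/0.158553 = 2.11091 + 0.345778 = 2.457.

2.457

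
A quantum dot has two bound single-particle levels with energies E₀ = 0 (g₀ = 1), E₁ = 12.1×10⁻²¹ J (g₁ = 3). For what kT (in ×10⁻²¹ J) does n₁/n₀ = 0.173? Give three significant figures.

4.24 ×10⁻²¹ J

n₁/n₀ = (g₁/g₀) exp[−(E₁−E₀)/kT] = 0.173.
⇒ (E₁−E₀)/kT = ln((3/1)/0.173) = ln(17.341) = 2.8531.
kT = 12.1 ×10⁻²¹ J / 2.8531 = 4.24 ×10⁻²¹ J.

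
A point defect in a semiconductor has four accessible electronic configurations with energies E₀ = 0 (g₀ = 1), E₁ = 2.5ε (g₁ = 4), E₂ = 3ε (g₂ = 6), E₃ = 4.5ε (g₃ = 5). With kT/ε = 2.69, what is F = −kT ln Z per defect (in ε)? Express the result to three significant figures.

-4.58 ε

Eᵢ/kT = 0, 0.92937, 1.1152, 1.6729.
Z = Σ gᵢe^(−Eᵢ/kT) = 1·e^(−0) + 4·e^(−0.92937) + 6·e^(−1.1152) + 5·e^(−1.6729) = 1.0000 + 1.5792 + 1.9671 + 0.93851 = 5.4848.
F = −kT ln Z = −2.69 × ln(5.4848) = −2.69 × 1.7020 = -4.58 ε.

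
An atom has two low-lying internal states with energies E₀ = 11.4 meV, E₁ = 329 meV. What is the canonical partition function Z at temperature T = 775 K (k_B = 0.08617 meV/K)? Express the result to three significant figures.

Z = 0.850

k_BT = 0.08617 × 775 K = 66.782 meV.
Eᵢ/kT = 0.17070, 4.9265.
Z = Σ e^(−Eᵢ/kT) = e^(−0.17070) + e^(−4.9265) = 0.84307 + 0.0072518 = 0.85032.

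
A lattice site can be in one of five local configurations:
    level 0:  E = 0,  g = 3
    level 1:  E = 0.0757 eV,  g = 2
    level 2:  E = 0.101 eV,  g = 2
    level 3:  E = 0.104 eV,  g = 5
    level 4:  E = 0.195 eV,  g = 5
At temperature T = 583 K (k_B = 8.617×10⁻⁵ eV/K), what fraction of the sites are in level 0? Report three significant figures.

k_BT = 8.617×10⁻⁵ × 583 K = 0.050237 eV.
Eᵢ/kT = 0, 1.5069, 2.0105, 2.0702, 3.8816.
Z = Σ gᵢe^(−Eᵢ/kT) = 3·e^(−0) + 2·e^(−1.5069) + 2·e^(−2.0105) + 5·e^(−2.0702) + 5·e^(−3.8816) = 3.0000 + 0.44319 + 0.26784 + 0.63080 + 0.10309 = 4.4449.
P₀ = g₀ e^(−E₀/kT) / Z = 3.0000/4.4449 = 0.675.

0.675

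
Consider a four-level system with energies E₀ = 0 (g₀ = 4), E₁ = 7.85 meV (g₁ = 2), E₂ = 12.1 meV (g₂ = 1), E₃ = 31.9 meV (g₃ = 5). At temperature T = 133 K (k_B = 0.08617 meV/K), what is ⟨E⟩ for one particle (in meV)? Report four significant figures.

3.881 meV

k_BT = 0.08617 × 133 K = 11.4606 meV.
Eᵢ/kT = 0, 0.684955, 1.05579, 2.78345.
Z = Σ gᵢe^(−Eᵢ/kT) = 4·e^(−0) + 2·e^(−0.684955) + 1·e^(−1.05579) + 5·e^(−2.78345) = 4.00000 + 1.00823 + 0.347917 + 0.309124 = 5.66527.
⟨E⟩ = Σ Eᵢ gᵢe^(−Eᵢ/kT) / Z = (0·4.00000 + 7.85·1.00823 + 12.1·0.347917 + 31.9·0.309124) / 5.66527 = 3.881 meV.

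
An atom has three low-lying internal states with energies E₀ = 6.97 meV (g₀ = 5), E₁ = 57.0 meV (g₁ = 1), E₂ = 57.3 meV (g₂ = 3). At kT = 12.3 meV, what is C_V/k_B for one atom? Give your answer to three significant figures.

0.219

Eᵢ/kT = 0.56667, 4.6341, 4.6585.
Z = Σ gᵢe^(−Eᵢ/kT) = 5·e^(−0.56667) + 1·e^(−4.6341) + 3·e^(−4.6585) = 2.8371 + 0.0097148 + 0.028442 = 2.8753.
⟨E⟩ = 7.6368 meV, ⟨E²⟩ = 91.391 meV².
C_V/k_B = (⟨E²⟩ − ⟨E⟩²)/(kT)² = (91.391 − 58.321)/151.29 = 0.219.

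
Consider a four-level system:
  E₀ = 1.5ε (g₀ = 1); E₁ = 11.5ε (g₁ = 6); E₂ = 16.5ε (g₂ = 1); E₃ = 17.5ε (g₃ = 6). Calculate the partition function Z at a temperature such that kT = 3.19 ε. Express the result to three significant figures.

Eᵢ/kT = 0.47022, 3.6050, 5.1724, 5.4859.
Z = Σ gᵢe^(−Eᵢ/kT) = 1·e^(−0.47022) + 6·e^(−3.6050) + 1·e^(−5.1724) + 6·e^(−5.4859) = 0.62486 + 0.16312 + 0.0056709 + 0.024869 = 0.81852.

Z = 0.819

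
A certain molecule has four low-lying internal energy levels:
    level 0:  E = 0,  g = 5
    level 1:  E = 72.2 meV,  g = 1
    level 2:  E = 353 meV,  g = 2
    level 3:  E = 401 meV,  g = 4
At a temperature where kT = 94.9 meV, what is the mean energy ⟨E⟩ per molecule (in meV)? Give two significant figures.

13 meV

Eᵢ/kT = 0, 0.7608, 3.720, 4.226.
Z = Σ gᵢe^(−Eᵢ/kT) = 5·e^(−0) + 1·e^(−0.7608) + 2·e^(−3.720) + 4·e^(−4.226) = 5.000 + 0.4673 + 0.04847 + 0.05844 = 5.574.
⟨E⟩ = Σ Eᵢ gᵢe^(−Eᵢ/kT) / Z = (0·5.000 + 72.2·0.4673 + 353·0.04847 + 401·0.05844) / 5.574 = 13 meV.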